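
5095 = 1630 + 3465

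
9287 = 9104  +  183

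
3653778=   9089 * 402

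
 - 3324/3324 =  - 1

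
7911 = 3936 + 3975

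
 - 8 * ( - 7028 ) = 56224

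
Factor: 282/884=2^( - 1)*3^1* 13^( -1 )*17^ (-1)*47^1 = 141/442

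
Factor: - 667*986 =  - 2^1*17^1*23^1*29^2 = - 657662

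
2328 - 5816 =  - 3488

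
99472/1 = 99472 = 99472.00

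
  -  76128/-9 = 8458 + 2/3 =8458.67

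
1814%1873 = 1814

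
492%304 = 188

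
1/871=1/871 = 0.00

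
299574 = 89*3366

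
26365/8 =3295 + 5/8 = 3295.62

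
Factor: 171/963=19^1*107^( - 1 ) = 19/107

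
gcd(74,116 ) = 2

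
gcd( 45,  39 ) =3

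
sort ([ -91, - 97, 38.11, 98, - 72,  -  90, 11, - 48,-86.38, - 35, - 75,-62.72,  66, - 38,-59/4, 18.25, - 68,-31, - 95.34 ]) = [-97,-95.34,-91, - 90,-86.38,-75,-72, - 68, - 62.72,-48,-38,-35,-31,- 59/4, 11, 18.25, 38.11,66, 98 ]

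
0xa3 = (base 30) 5d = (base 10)163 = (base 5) 1123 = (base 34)4R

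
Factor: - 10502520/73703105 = -300072/2105803 = - 2^3 *3^1*7^ (-1)*283^(-1 )*1063^(-1)* 12503^1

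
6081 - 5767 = 314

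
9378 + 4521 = 13899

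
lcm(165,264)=1320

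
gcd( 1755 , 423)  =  9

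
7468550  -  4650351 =2818199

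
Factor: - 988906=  - 2^1*383^1 * 1291^1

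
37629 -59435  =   - 21806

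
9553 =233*41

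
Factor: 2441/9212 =2^( - 2)*7^(-2 )*47^(  -  1 )*2441^1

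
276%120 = 36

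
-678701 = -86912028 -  - 86233327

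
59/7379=59/7379 = 0.01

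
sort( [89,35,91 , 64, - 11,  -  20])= [ -20 , - 11,35,64,  89,91]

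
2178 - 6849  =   - 4671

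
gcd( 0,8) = 8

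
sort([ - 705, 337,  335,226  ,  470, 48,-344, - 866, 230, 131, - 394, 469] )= [ - 866, - 705, - 394, - 344, 48,  131, 226, 230, 335, 337,469, 470] 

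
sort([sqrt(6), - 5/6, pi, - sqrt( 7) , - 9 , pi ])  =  [  -  9, - sqrt( 7 ),-5/6, sqrt(6),pi,pi]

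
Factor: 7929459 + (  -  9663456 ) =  - 1733997 = - 3^1*19^1*29^1*1049^1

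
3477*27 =93879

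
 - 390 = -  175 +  - 215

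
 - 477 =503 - 980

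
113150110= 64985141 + 48164969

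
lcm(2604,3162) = 44268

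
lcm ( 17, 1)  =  17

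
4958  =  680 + 4278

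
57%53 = 4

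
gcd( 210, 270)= 30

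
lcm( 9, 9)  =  9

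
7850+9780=17630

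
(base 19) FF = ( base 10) 300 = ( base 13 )1A1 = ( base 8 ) 454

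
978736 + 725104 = 1703840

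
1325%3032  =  1325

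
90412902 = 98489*918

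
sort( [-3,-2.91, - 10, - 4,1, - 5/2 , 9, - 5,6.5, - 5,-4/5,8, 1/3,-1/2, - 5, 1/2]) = [ - 10, - 5,-5, -5,-4,-3,-2.91,- 5/2, - 4/5,  -  1/2,  1/3 , 1/2, 1,6.5, 8, 9]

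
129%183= 129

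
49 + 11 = 60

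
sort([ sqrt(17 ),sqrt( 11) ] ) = [ sqrt(11 ) , sqrt(17)]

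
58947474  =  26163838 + 32783636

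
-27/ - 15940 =27/15940 = 0.00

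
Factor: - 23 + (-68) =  - 91 = -  7^1*13^1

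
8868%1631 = 713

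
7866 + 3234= 11100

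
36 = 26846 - 26810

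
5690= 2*2845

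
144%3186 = 144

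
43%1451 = 43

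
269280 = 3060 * 88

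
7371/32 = 7371/32 = 230.34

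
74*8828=653272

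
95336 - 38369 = 56967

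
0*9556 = 0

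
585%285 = 15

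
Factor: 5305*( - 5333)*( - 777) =3^1 * 5^1*7^1*37^1 * 1061^1  *5333^1 = 21982546005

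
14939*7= 104573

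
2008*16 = 32128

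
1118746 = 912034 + 206712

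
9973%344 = 341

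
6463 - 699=5764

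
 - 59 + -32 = -91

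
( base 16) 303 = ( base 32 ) O3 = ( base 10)771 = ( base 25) 15l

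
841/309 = 2+223/309  =  2.72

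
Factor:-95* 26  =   - 2470 = - 2^1*5^1 *13^1*19^1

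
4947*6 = 29682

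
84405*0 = 0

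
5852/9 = 5852/9 = 650.22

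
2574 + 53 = 2627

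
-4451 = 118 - 4569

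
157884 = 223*708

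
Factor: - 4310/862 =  - 5^1= -5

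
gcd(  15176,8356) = 4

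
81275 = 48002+33273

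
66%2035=66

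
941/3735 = 941/3735 =0.25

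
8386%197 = 112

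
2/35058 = 1/17529 = 0.00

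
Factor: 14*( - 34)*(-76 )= 2^4*7^1*17^1 * 19^1 = 36176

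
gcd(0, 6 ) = 6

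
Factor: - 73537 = - 151^1*487^1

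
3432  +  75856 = 79288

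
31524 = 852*37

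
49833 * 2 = 99666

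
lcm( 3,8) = 24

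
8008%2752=2504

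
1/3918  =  1/3918 = 0.00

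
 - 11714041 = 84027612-95741653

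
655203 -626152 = 29051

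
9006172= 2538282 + 6467890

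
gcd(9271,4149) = 1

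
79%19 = 3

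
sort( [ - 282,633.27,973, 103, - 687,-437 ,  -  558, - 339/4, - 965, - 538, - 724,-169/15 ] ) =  [ - 965, - 724, - 687,  -  558, - 538, - 437, - 282, - 339/4, - 169/15, 103,  633.27,973]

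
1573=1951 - 378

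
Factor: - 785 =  - 5^1 * 157^1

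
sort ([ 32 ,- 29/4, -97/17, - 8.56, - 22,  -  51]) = [ -51, -22,-8.56, - 29/4,-97/17,32]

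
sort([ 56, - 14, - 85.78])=[  -  85.78,-14,56 ]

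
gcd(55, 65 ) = 5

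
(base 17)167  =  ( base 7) 1106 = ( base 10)398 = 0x18e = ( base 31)cq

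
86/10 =43/5  =  8.60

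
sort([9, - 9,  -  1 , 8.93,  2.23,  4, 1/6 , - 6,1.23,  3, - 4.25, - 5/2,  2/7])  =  [-9, - 6,-4.25, - 5/2 ,-1,  1/6,2/7,  1.23 , 2.23,  3, 4 , 8.93,  9]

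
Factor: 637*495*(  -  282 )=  - 2^1*3^3 * 5^1*7^2 *11^1*13^1*47^1= -  88918830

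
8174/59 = 138 + 32/59 = 138.54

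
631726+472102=1103828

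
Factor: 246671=97^1*2543^1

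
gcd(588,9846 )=6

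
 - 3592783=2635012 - 6227795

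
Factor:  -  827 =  - 827^1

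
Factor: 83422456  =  2^3*13^2 * 61703^1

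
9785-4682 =5103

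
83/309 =83/309 = 0.27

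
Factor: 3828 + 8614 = 12442 = 2^1*6221^1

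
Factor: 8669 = 8669^1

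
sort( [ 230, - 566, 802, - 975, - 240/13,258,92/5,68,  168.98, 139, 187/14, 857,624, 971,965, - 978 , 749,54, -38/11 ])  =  [ - 978, - 975, - 566, - 240/13,  -  38/11, 187/14, 92/5,54, 68, 139 , 168.98,230, 258, 624, 749, 802, 857, 965, 971]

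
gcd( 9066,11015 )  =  1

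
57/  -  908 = - 57/908 = - 0.06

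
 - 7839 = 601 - 8440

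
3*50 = 150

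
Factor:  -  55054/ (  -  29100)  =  2^( - 1)*3^( - 1)*5^( - 2)*97^( - 1)*27527^1=27527/14550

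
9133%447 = 193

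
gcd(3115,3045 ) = 35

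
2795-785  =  2010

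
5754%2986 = 2768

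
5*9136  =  45680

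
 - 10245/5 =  - 2049  =  - 2049.00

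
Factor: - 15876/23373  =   - 36/53 = - 2^2*3^2*53^( - 1 )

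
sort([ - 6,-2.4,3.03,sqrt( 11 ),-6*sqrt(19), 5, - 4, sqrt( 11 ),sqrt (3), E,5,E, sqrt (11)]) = [-6 * sqrt(19), - 6,-4, - 2.4, sqrt(3 ),E, E,3.03,sqrt ( 11),sqrt(  11), sqrt( 11),  5, 5]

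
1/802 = 1/802 = 0.00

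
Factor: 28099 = 28099^1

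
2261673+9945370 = 12207043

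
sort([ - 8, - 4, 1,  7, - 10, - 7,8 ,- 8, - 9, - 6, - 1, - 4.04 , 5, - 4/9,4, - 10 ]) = [ - 10, - 10, - 9, - 8, - 8, - 7, - 6, - 4.04, - 4 , - 1, - 4/9, 1,4, 5,7 , 8 ]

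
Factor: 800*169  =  2^5*5^2*13^2= 135200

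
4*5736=22944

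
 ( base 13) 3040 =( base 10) 6643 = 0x19f3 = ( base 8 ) 14763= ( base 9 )10101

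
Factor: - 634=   -  2^1*317^1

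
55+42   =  97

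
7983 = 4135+3848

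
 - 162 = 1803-1965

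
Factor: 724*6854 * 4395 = 21809290920 = 2^3*3^1*5^1*23^1*149^1*181^1* 293^1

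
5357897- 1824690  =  3533207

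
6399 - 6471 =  - 72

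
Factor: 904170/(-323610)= -30139/10787 = -  7^( - 1)*23^ ( - 1 )*67^( - 1 )*30139^1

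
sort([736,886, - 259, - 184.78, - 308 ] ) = [-308,  -  259, - 184.78,736,886]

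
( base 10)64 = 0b1000000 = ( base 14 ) 48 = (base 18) 3A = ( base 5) 224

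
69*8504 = 586776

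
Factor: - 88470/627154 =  - 45/319 = - 3^2*5^1*11^( - 1)* 29^(-1 )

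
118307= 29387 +88920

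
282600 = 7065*40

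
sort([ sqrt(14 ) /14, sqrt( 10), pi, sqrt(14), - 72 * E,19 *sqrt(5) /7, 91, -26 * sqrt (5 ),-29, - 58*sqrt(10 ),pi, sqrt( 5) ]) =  [- 72*E, - 58 * sqrt(10), - 26*sqrt(5), - 29, sqrt(14 ) /14, sqrt(5), pi, pi,sqrt ( 10), sqrt (14 ), 19*sqrt(5) /7,  91 ]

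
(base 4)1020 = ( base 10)72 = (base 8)110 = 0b1001000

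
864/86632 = 108/10829 = 0.01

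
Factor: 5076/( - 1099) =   -  2^2 * 3^3 *7^( - 1)*47^1*157^( - 1)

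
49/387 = 49/387 = 0.13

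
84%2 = 0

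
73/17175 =73/17175  =  0.00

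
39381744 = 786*50104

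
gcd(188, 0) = 188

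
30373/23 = 1320+13/23 = 1320.57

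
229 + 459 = 688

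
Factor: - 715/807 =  - 3^( - 1)*5^1*11^1*13^1*269^( - 1)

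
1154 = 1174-20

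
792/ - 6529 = -1 + 5737/6529 = - 0.12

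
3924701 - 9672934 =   -  5748233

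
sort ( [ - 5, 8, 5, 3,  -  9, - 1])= [ - 9, - 5, - 1,3,5,8]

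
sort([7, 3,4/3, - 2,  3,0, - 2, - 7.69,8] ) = [ - 7.69, - 2, - 2, 0,4/3,3,  3,7,8]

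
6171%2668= 835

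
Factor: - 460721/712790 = - 2^(  -  1)*5^( - 1 )*13^( - 1) * 5483^( - 1)*460721^1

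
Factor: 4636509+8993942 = 13630451^1 = 13630451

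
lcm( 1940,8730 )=17460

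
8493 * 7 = 59451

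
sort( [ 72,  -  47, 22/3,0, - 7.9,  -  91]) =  [ - 91, - 47, - 7.9,0, 22/3,72 ]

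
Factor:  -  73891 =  - 19^1*3889^1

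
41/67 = 41/67  =  0.61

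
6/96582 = 1/16097  =  0.00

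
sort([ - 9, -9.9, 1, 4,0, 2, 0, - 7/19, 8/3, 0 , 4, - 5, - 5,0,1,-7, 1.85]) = [ - 9.9,-9, - 7,  -  5, - 5, - 7/19, 0,0,0, 0,1, 1,1.85,2, 8/3, 4,4] 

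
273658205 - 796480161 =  - 522821956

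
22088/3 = 22088/3 = 7362.67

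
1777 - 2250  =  -473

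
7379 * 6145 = 45343955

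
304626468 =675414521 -370788053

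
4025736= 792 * 5083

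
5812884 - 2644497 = 3168387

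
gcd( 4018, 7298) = 82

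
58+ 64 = 122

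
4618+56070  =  60688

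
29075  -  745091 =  - 716016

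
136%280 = 136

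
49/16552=49/16552 = 0.00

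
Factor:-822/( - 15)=2^1*5^(-1)*137^1 = 274/5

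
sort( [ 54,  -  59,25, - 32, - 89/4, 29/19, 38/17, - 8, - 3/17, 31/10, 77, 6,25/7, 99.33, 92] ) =[ - 59, - 32,-89/4, -8,  -  3/17,29/19,38/17,31/10 , 25/7,6, 25,54, 77,  92, 99.33]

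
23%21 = 2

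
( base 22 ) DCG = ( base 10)6572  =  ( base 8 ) 14654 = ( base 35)5cr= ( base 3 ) 100000102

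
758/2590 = 379/1295 =0.29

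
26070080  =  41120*634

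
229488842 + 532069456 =761558298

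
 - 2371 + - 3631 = -6002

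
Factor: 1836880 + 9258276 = 2^2 * 2773789^1 = 11095156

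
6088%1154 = 318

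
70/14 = 5= 5.00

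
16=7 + 9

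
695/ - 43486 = - 695/43486 = - 0.02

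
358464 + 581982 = 940446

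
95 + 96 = 191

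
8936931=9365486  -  428555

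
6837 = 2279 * 3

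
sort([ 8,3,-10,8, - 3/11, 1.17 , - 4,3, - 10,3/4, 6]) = [ - 10, - 10, - 4, - 3/11, 3/4, 1.17,3,  3, 6, 8, 8 ]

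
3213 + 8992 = 12205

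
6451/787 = 6451/787 = 8.20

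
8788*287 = 2522156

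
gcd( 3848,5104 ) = 8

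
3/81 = 1/27 = 0.04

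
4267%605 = 32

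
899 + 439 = 1338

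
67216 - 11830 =55386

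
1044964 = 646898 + 398066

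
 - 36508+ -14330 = - 50838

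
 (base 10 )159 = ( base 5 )1114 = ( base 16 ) 9f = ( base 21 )7c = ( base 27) 5o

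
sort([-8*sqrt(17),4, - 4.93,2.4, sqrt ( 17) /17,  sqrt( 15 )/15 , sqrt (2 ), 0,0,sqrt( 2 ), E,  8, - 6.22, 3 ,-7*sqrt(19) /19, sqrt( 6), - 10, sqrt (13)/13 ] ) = [ - 8*sqrt(17), - 10, - 6.22, - 4.93, - 7*sqrt(19 ) /19,0, 0,  sqrt(17 ) /17, sqrt( 15 ) /15, sqrt( 13) /13,sqrt(2), sqrt(2),2.4, sqrt(6), E, 3, 4,  8] 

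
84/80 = 1+ 1/20  =  1.05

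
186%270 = 186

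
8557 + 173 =8730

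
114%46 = 22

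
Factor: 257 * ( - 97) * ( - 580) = 14458820 = 2^2 * 5^1 *29^1*97^1*257^1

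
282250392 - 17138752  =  265111640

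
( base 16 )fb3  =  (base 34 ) 3g7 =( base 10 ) 4019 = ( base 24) 6nb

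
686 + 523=1209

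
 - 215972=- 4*53993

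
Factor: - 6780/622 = -3390/311 =- 2^1*3^1*5^1 * 113^1*311^(  -  1)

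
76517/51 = 4501/3 = 1500.33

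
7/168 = 1/24 = 0.04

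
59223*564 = 33401772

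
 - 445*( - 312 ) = 138840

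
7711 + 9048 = 16759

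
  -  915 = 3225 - 4140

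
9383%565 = 343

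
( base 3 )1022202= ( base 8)1705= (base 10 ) 965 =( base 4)33011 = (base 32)U5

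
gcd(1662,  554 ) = 554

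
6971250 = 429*16250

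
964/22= 43+ 9/11  =  43.82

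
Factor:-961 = -31^2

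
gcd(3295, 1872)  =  1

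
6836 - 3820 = 3016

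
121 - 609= - 488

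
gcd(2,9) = 1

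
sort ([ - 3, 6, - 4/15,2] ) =[ - 3,-4/15,2,6]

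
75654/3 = 25218  =  25218.00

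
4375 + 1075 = 5450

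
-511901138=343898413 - 855799551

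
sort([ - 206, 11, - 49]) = [ - 206, - 49,11]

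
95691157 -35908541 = 59782616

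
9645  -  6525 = 3120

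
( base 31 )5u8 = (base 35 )4o3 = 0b1011001101111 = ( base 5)140433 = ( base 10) 5743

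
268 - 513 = -245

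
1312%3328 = 1312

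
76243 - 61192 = 15051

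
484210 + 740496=1224706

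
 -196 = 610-806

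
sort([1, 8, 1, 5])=[1, 1,5, 8]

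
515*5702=2936530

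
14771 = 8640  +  6131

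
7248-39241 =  -31993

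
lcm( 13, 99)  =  1287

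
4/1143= 4/1143= 0.00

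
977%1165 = 977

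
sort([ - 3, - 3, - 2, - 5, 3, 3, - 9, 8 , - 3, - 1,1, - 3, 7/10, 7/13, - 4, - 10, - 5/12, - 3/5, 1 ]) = [ - 10,- 9, - 5,-4, - 3, - 3, - 3,  -  3, - 2, -1, - 3/5 ,-5/12, 7/13,7/10 , 1 , 1,3,3,  8 ]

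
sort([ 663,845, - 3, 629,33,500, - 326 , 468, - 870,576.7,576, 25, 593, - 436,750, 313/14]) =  [ - 870, - 436, - 326,-3,313/14,25, 33,468,500,576, 576.7, 593, 629, 663,750,845 ] 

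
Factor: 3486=2^1 * 3^1 * 7^1 * 83^1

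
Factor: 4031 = 29^1*139^1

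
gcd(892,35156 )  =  4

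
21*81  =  1701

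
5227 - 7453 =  - 2226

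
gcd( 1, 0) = 1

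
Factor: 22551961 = 22551961^1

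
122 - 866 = -744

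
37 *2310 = 85470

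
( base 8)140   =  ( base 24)40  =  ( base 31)33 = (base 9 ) 116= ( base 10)96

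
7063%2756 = 1551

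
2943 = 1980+963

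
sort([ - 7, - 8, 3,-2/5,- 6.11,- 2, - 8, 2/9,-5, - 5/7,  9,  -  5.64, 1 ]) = [ - 8,-8, - 7, - 6.11 , - 5.64,-5, - 2 , - 5/7, - 2/5, 2/9,1, 3, 9 ] 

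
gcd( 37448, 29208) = 8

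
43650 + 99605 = 143255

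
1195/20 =59 + 3/4 = 59.75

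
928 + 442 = 1370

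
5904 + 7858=13762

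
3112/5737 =3112/5737 = 0.54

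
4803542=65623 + 4737919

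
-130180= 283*( - 460) 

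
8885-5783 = 3102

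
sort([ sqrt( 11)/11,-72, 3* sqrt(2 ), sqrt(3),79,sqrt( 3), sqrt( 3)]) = [ - 72,sqrt(11)/11, sqrt(3),sqrt ( 3),sqrt( 3) , 3*sqrt ( 2),79 ] 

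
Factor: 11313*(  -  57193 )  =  -647024409 =-  3^3*419^1*57193^1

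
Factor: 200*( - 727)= - 145400 = - 2^3*5^2 * 727^1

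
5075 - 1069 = 4006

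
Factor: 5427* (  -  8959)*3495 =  - 169928623035 = - 3^5 * 5^1*17^2 * 31^1*67^1 * 233^1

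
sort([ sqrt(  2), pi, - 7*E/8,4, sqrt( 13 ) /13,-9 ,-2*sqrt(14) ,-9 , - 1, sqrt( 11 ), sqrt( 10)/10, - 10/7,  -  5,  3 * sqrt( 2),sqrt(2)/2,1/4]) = [ - 9, - 9, - 2*sqrt( 14), - 5, - 7  *E/8, - 10/7, - 1,1/4, sqrt( 13)/13, sqrt( 10 ) /10, sqrt( 2 ) /2,sqrt( 2),pi,sqrt(11 ),4, 3*sqrt(2 ) ]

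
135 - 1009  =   - 874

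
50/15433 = 50/15433 = 0.00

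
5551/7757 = 5551/7757= 0.72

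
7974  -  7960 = 14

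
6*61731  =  370386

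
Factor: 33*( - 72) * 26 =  - 2^4*3^3*11^1 * 13^1 = - 61776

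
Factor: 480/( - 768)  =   - 5/8 = - 2^ ( - 3)*5^1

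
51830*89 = 4612870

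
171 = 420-249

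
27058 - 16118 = 10940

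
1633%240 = 193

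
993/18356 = 993/18356 = 0.05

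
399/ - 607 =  - 399/607 = - 0.66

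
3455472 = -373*(  -  9264 )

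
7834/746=10 + 187/373 = 10.50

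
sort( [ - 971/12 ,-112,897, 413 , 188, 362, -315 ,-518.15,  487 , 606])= [- 518.15,  -  315,- 112, - 971/12,  188 , 362, 413, 487 , 606,897 ] 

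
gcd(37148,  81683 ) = 1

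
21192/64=331+1/8 = 331.12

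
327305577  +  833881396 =1161186973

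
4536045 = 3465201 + 1070844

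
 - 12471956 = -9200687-3271269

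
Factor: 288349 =288349^1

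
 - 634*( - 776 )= 491984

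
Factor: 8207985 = 3^1*5^1*173^1 * 3163^1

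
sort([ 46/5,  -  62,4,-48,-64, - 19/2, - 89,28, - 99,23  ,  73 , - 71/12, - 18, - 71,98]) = [  -  99, - 89, - 71,  -  64,-62, - 48, - 18, - 19/2, - 71/12, 4,46/5,23  ,  28,73, 98 ]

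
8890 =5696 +3194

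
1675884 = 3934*426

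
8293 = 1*8293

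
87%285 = 87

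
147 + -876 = -729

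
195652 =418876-223224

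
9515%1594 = 1545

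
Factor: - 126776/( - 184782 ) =2^2*3^ ( - 1 )*53^1*  103^( - 1)=212/309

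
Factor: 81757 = 13^1* 19^1 * 331^1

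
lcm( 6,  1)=6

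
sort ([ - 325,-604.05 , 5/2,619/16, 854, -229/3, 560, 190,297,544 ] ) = [ - 604.05,-325, - 229/3,5/2, 619/16, 190,297,544, 560, 854] 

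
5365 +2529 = 7894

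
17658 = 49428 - 31770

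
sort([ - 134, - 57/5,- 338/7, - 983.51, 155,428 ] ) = [ -983.51, - 134, - 338/7, - 57/5,155, 428 ]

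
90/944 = 45/472 = 0.10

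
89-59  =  30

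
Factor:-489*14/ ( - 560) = 2^(- 3 ) * 3^1*5^(-1)*163^1 = 489/40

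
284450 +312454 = 596904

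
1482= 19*78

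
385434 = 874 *441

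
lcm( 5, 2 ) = 10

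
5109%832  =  117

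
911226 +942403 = 1853629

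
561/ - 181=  - 561/181= -3.10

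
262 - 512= -250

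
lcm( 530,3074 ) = 15370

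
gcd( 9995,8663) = 1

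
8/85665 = 8/85665 = 0.00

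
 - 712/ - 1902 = 356/951 = 0.37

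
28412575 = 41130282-12717707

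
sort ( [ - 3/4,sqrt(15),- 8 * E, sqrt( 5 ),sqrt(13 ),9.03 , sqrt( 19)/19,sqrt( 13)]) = [ - 8*E, - 3/4,  sqrt( 19)/19,sqrt(5 ), sqrt(13), sqrt( 13),sqrt( 15),9.03]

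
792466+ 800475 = 1592941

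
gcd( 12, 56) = 4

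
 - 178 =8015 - 8193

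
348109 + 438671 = 786780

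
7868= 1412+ 6456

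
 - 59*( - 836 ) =49324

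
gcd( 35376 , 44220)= 8844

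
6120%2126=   1868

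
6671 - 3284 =3387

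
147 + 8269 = 8416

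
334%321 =13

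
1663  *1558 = 2590954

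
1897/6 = 1897/6 = 316.17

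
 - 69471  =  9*( - 7719 )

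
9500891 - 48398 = 9452493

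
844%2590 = 844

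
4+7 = 11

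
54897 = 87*631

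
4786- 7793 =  - 3007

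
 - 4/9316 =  - 1/2329 = - 0.00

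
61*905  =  55205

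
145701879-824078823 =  - 678376944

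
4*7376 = 29504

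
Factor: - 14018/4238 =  - 43/13 = - 13^ ( - 1 )  *  43^1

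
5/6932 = 5/6932 = 0.00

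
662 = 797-135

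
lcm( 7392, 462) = 7392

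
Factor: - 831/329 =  - 3^1*7^ ( - 1) * 47^ ( - 1)*277^1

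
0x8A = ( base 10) 138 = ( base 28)4Q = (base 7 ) 255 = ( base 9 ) 163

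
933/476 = 933/476 = 1.96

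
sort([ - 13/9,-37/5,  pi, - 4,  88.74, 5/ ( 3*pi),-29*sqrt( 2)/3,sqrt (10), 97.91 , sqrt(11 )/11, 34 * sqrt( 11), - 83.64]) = [ - 83.64, - 29 * sqrt( 2)/3,  -  37/5, - 4,- 13/9,sqrt( 11 )/11, 5/ ( 3*pi),pi, sqrt (10 ), 88.74,97.91, 34 * sqrt (11)]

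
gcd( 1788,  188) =4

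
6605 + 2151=8756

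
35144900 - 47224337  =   - 12079437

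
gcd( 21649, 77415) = 1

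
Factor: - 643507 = - 643507^1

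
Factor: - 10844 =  - 2^2*2711^1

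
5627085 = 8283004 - 2655919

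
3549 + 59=3608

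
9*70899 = 638091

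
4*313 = 1252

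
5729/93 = 5729/93 =61.60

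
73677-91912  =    -  18235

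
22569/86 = 22569/86 = 262.43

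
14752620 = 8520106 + 6232514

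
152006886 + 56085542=208092428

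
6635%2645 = 1345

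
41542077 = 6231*6667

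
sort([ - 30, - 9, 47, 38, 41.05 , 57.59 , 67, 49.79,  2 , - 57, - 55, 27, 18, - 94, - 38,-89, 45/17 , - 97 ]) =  [  -  97,  -  94, - 89, - 57, - 55,  -  38, - 30, - 9, 2,45/17, 18,27, 38,41.05, 47 , 49.79,57.59, 67]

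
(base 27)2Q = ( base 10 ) 80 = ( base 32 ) 2g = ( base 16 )50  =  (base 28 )2O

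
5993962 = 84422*71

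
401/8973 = 401/8973  =  0.04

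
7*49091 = 343637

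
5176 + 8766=13942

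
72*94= 6768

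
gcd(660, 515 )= 5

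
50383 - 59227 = -8844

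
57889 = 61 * 949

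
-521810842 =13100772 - 534911614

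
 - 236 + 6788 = 6552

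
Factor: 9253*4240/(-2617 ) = -2^4 * 5^1*19^1 * 53^1*487^1*2617^( - 1 )=-39232720/2617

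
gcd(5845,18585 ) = 35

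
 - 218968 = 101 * ( - 2168)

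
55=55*1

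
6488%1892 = 812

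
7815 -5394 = 2421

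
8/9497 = 8/9497= 0.00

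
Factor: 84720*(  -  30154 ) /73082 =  - 1277323440/36541 = - 2^4*3^1 * 5^1 * 353^1*15077^1*36541^( - 1 ) 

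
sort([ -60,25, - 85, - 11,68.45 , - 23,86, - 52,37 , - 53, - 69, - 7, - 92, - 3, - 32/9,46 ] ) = [ - 92, - 85,-69, - 60, - 53, - 52 , - 23, - 11, - 7,-32/9, - 3, 25, 37, 46,68.45, 86 ]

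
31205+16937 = 48142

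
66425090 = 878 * 75655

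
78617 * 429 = 33726693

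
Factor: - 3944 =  - 2^3 * 17^1 * 29^1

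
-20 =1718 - 1738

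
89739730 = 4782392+84957338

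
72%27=18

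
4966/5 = 993 + 1/5 = 993.20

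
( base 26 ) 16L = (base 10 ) 853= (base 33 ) ps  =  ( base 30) SD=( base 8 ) 1525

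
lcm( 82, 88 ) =3608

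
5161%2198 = 765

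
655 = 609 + 46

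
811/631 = 1 + 180/631= 1.29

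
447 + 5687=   6134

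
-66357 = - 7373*9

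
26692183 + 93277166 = 119969349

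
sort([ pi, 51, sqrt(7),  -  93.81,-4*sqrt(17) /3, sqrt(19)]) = [  -  93.81, - 4*sqrt( 17)/3,sqrt(7), pi, sqrt(19),51 ] 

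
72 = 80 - 8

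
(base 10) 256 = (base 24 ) AG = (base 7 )514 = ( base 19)d9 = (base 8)400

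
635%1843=635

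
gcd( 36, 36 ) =36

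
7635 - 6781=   854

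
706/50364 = 353/25182 = 0.01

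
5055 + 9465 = 14520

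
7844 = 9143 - 1299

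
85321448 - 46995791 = 38325657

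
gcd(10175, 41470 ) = 55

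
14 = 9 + 5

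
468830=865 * 542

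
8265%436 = 417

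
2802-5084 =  - 2282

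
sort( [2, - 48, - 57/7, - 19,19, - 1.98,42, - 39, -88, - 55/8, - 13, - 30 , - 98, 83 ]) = [ - 98, - 88, - 48, - 39, - 30, - 19, - 13, - 57/7, - 55/8,-1.98,2, 19, 42, 83 ]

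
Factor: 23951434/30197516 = 11975717/15098758 = 2^ (-1 )*13^1*97^1 * 823^( - 1)*9173^( - 1)*9497^1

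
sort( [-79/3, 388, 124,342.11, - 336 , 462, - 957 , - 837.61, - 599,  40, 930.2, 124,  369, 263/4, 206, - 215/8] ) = [  -  957, - 837.61,-599,- 336, - 215/8,  -  79/3, 40,263/4,  124, 124, 206,342.11,  369, 388,462,  930.2]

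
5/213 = 5/213= 0.02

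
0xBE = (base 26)78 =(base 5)1230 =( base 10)190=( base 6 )514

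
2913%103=29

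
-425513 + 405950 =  - 19563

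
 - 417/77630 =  - 1 + 77213/77630 = -0.01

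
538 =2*269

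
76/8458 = 38/4229 = 0.01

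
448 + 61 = 509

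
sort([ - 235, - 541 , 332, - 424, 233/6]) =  [  -  541, - 424, - 235,233/6, 332 ]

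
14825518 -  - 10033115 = 24858633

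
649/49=649/49 =13.24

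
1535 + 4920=6455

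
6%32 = 6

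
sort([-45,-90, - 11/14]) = [ - 90,-45,  -  11/14] 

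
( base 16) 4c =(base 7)136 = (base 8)114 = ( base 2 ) 1001100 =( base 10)76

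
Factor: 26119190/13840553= 2^1*5^1*37^(-1)*97^1*26927^1*374069^ ( - 1 )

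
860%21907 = 860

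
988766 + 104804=1093570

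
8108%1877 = 600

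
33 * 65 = 2145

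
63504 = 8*7938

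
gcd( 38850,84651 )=21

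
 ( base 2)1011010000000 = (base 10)5760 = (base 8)13200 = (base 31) 5up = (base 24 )A00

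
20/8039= 20/8039 = 0.00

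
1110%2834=1110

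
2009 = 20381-18372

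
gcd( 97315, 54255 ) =5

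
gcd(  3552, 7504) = 16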